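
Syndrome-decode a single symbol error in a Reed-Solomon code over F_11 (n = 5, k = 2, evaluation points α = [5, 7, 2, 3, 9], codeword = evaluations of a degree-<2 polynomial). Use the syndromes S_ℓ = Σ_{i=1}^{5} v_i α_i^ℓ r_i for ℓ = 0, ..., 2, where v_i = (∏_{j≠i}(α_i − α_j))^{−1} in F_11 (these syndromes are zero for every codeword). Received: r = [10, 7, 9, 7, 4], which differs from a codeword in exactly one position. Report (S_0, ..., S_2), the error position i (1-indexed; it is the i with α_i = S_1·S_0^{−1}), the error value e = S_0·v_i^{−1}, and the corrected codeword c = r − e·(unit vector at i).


S = (7, 10, 8), error at position 4, error magnitude e = 5, c = [10, 7, 9, 2, 4].

Step 1: column multipliers v_i = (∏_{j≠i}(α_i − α_j))^{−1} mod 11.
  i = 1 (α = 5): (5−7)(5−2)(5−3)(5−9) = (−2)·3·2·(−4) = 48 ≡ 4, so v_1 = 4^{−1} = 3 (mod 11).
  i = 2 (α = 7): (7−5)(7−2)(7−3)(7−9) = 2·5·4·(−2) = −80 ≡ 8, so v_2 = 8^{−1} = 7 (mod 11).
  i = 3 (α = 2): (2−5)(2−7)(2−3)(2−9) = (−3)·(−5)·(−1)·(−7) = 105 ≡ 6, so v_3 = 6^{−1} = 2 (mod 11).
  i = 4 (α = 3): (3−5)(3−7)(3−2)(3−9) = (−2)·(−4)·1·(−6) = −48 ≡ 7, so v_4 = 7^{−1} = 8 (mod 11).
  i = 5 (α = 9): (9−5)(9−7)(9−2)(9−3) = 4·2·7·6 = 336 ≡ 6, so v_5 = 6^{−1} = 2 (mod 11).
  v = [3, 7, 2, 8, 2].
Step 2: syndromes of r = [10, 7, 9, 7, 4] (all sums mod 11).
  S_0 = Σ v_i r_i = 3·10 + 7·7 + 2·9 + 8·7 + 2·4 = 161 ≡ 7.
  S_1 = Σ v_i α_i r_i = 3·5·10 + 7·7·7 + 2·2·9 + 8·3·7 + 2·9·4 = 769 ≡ 10.
  α_i^2 mod 11 = [3, 5, 4, 9, 4].
  S_2 = Σ v_i α_i^2 r_i = 3·3·10 + 7·5·7 + 2·4·9 + 8·9·7 + 2·4·4 = 943 ≡ 8.
  S = (7, 10, 8) ≠ 0, so r is not a codeword (an error is present).
Step 3: locate the error. For a single error e at position i, S_ℓ = v_i·e·α_i^ℓ, so α_err = S_1/S_0.
  S_0^{−1} = 7^{−1} = 8 (mod 11), so α_err = 10·8 = 80 ≡ 3 = α_4. Error position i = 4.
  Consistency check: S_2/S_1 = 8·10 = 80 ≡ 3 = α_err ✓ (single-error assumption holds).
Step 4: error magnitude e = S_0/v_4 = S_0·∏_{j≠4}(α_4 − α_j) = 7·7 = 49 ≡ 5 (mod 11).
Step 5: correct position 4: c_4 = r_4 − e = 7 − 5 ≡ 2 (mod 11). Hence c = [10, 7, 9, 2, 4].
  Check: interpolating c through the α_i gives m(x) = 1 + 4·x (degree < 2) with m(α_i) = c_i for every i, so c is indeed a codeword.


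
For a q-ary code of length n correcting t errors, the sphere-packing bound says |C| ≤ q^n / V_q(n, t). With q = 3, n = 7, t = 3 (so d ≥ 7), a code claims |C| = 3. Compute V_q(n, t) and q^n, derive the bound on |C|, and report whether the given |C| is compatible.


V_q(n, t) = 379, q^n = 2187, Hamming bound = 5, |C| = 3 ≤ bound (satisfied).

Step 1: Compute V_q(n, t) = Σ_{j=0}^3 C(n, j) (q−1)^j.
  j = 0: C(7,0)·(2)^0 = 1·1 = 1.
  j = 1: C(7,1)·(2)^1 = 7·2 = 14.
  j = 2: C(7,2)·(2)^2 = 21·4 = 84.
  j = 3: C(7,3)·(2)^3 = 35·8 = 280.
  V_q(n, t) = 1 + 14 + 84 + 280 = 379.
Step 2: q^n = 3^7 = 2187.
Step 3: Hamming bound ⌊q^n / V_q(n,t)⌋ = ⌊2187/379⌋ = 5.
Step 4: Compare |C| = 3 to 5: satisfied.
The claimed |C| lies below the Hamming bound.


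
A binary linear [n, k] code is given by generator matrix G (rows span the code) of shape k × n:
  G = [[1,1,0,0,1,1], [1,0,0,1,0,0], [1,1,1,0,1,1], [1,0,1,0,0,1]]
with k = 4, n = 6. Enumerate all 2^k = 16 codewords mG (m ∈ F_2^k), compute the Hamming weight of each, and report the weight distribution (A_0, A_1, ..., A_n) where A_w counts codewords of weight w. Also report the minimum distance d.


Weight distribution: A_0 = 1, A_1 = 1, A_2 = 4, A_3 = 4, A_4 = 3, A_5 = 3. Minimum distance d = 1.

Enumerate all 2^4 = 16 messages m ∈ F_2^4.
For each, compute codeword c = mG in F_2^6, then tally its weight.
  m = 0000 → c = 000000, weight = 0.
  m = 1000 → c = 110011, weight = 4.
  m = 0100 → c = 100100, weight = 2.
  m = 1100 → c = 010111, weight = 4.
  m = 0010 → c = 111011, weight = 5.
  m = 1010 → c = 001000, weight = 1.
  m = 0110 → c = 011111, weight = 5.
  m = 1110 → c = 101100, weight = 3.
  m = 0001 → c = 101001, weight = 3.
  m = 1001 → c = 011010, weight = 3.
  m = 0101 → c = 001101, weight = 3.
  m = 1101 → c = 111110, weight = 5.
  m = 0011 → c = 010010, weight = 2.
  m = 1011 → c = 100001, weight = 2.
  m = 0111 → c = 110110, weight = 4.
  m = 1111 → c = 000101, weight = 2.
Tally weights:
  weight 0: 1 codewords.
  weight 1: 1 codewords.
  weight 2: 4 codewords.
  weight 3: 4 codewords.
  weight 4: 3 codewords.
  weight 5: 3 codewords.
Minimum distance d = smallest w > 0 with A_w > 0 = 1.
Sanity: Σ A_w = 16 = 2^4 = 16 ✓.


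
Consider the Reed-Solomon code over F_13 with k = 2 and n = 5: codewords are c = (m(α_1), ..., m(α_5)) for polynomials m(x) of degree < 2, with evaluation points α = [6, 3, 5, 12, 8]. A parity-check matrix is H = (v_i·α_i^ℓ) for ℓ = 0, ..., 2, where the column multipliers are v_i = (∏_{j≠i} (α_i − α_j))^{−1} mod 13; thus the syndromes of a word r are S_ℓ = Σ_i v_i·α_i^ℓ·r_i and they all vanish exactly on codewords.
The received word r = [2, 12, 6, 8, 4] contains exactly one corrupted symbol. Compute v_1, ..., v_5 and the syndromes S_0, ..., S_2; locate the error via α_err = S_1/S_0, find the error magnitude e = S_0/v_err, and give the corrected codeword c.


S = (7, 9, 6), error at position 3, error magnitude e = 5, c = [2, 12, 1, 8, 4].

Step 1: column multipliers v_i = (∏_{j≠i}(α_i − α_j))^{−1} mod 13.
  i = 1 (α = 6): (6−3)(6−5)(6−12)(6−8) = 3·1·(−6)·(−2) = 36 ≡ 10, so v_1 = 10^{−1} = 4 (mod 13).
  i = 2 (α = 3): (3−6)(3−5)(3−12)(3−8) = (−3)·(−2)·(−9)·(−5) = 270 ≡ 10, so v_2 = 10^{−1} = 4 (mod 13).
  i = 3 (α = 5): (5−6)(5−3)(5−12)(5−8) = (−1)·2·(−7)·(−3) = −42 ≡ 10, so v_3 = 10^{−1} = 4 (mod 13).
  i = 4 (α = 12): (12−6)(12−3)(12−5)(12−8) = 6·9·7·4 = 1512 ≡ 4, so v_4 = 4^{−1} = 10 (mod 13).
  i = 5 (α = 8): (8−6)(8−3)(8−5)(8−12) = 2·5·3·(−4) = −120 ≡ 10, so v_5 = 10^{−1} = 4 (mod 13).
  v = [4, 4, 4, 10, 4].
Step 2: syndromes of r = [2, 12, 6, 8, 4] (all sums mod 13).
  S_0 = Σ v_i r_i = 4·2 + 4·12 + 4·6 + 10·8 + 4·4 = 176 ≡ 7.
  S_1 = Σ v_i α_i r_i = 4·6·2 + 4·3·12 + 4·5·6 + 10·12·8 + 4·8·4 = 1400 ≡ 9.
  α_i^2 mod 13 = [10, 9, 12, 1, 12].
  S_2 = Σ v_i α_i^2 r_i = 4·10·2 + 4·9·12 + 4·12·6 + 10·1·8 + 4·12·4 = 1072 ≡ 6.
  S = (7, 9, 6) ≠ 0, so r is not a codeword (an error is present).
Step 3: locate the error. For a single error e at position i, S_ℓ = v_i·e·α_i^ℓ, so α_err = S_1/S_0.
  S_0^{−1} = 7^{−1} = 2 (mod 13), so α_err = 9·2 = 18 ≡ 5 = α_3. Error position i = 3.
  Consistency check: S_2/S_1 = 6·3 = 18 ≡ 5 = α_err ✓ (single-error assumption holds).
Step 4: error magnitude e = S_0/v_3 = S_0·∏_{j≠3}(α_3 − α_j) = 7·10 = 70 ≡ 5 (mod 13).
Step 5: correct position 3: c_3 = r_3 − e = 6 − 5 ≡ 1 (mod 13). Hence c = [2, 12, 1, 8, 4].
  Check: interpolating c through the α_i gives m(x) = 9 + 1·x (degree < 2) with m(α_i) = c_i for every i, so c is indeed a codeword.


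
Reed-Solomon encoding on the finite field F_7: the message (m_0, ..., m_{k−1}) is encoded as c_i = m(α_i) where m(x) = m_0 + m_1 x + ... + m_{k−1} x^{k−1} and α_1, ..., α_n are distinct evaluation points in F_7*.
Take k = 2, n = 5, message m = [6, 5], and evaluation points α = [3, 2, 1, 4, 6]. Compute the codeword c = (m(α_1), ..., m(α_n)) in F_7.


c = [0, 2, 4, 5, 1]

Message polynomial: m(x) = 6 + 5·x (mod 7).
For each evaluation point α_i, compute m(α_i) mod 7:
  α_1 = 3: Horner steps 5 → 0, so m(3) = 0.
  α_2 = 2: Horner steps 5 → 2, so m(2) = 2.
  α_3 = 1: Horner steps 5 → 4, so m(1) = 4.
  α_4 = 4: Horner steps 5 → 5, so m(4) = 5.
  α_5 = 6: Horner steps 5 → 1, so m(6) = 1.
Codeword c = [0, 2, 4, 5, 1] ∈ F_7^5.


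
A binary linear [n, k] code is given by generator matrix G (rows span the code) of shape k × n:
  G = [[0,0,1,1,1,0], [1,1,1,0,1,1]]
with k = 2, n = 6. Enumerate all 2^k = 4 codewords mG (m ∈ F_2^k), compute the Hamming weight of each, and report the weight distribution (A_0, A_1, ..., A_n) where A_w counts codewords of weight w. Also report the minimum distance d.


Weight distribution: A_0 = 1, A_3 = 1, A_4 = 1, A_5 = 1. Minimum distance d = 3.

Enumerate all 2^2 = 4 messages m ∈ F_2^2.
For each, compute codeword c = mG in F_2^6, then tally its weight.
  m = 00 → c = 000000, weight = 0.
  m = 10 → c = 001110, weight = 3.
  m = 01 → c = 111011, weight = 5.
  m = 11 → c = 110101, weight = 4.
Tally weights:
  weight 0: 1 codewords.
  weight 3: 1 codewords.
  weight 4: 1 codewords.
  weight 5: 1 codewords.
Minimum distance d = smallest w > 0 with A_w > 0 = 3.
Sanity: Σ A_w = 4 = 2^2 = 4 ✓.


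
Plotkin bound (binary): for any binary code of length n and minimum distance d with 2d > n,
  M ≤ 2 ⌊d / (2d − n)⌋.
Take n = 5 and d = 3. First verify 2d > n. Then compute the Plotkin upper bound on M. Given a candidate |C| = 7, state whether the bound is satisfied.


Plotkin bound M ≤ 6; given |C| = 7 > bound (violated).

Check applicability: 2d = 6, n = 5.
2d − n = 1 > 0, so Plotkin applies.
Compute d/(2d−n) = 3/1 ≈ 3.0000.
⌊d/(2d−n)⌋ = 3.
Plotkin bound: M ≤ 2·3 = 6.
Given |C| = 7, check: VIOLATED.
This |C| is above the Plotkin bound, so no binary code with n = 5, d = 3 and 7 codewords exists.


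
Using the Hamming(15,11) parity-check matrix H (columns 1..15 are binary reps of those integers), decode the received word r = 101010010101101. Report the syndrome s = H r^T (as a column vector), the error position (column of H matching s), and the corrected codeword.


s = (1, 0, 1, 1)^T, error position = 11, corrected codeword c = 101010010111101

Compute s = H r^T mod 2 one row at a time:
  s_1 = 1 + 0 + 1 + 0 + 1 + 1 + 0 + 1 = 5 ≡ 1 (mod 2).
  s_2 = 0 + 1 + 0 + 0 + 1 + 1 + 0 + 1 = 4 ≡ 0 (mod 2).
  s_3 = 0 + 1 + 0 + 0 + 1 + 0 + 0 + 1 = 3 ≡ 1 (mod 2).
  s_4 = 1 + 1 + 1 + 0 + 0 + 0 + 1 + 1 = 5 ≡ 1 (mod 2).
s = (1, 0, 1, 1)^T — this equals column 11 of H (binary 1011), so error is at position 11.
Correct: flip bit 11 of r = 101010010101101 to get c = 101010010111101.


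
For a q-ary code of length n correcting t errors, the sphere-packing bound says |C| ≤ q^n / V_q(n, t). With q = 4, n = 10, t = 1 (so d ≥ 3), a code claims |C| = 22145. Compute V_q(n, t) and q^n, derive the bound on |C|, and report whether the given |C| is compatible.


V_q(n, t) = 31, q^n = 1048576, Hamming bound = 33825, |C| = 22145 ≤ bound (satisfied).

Step 1: Compute V_q(n, t) = Σ_{j=0}^1 C(n, j) (q−1)^j.
  j = 0: C(10,0)·(3)^0 = 1·1 = 1.
  j = 1: C(10,1)·(3)^1 = 10·3 = 30.
  V_q(n, t) = 1 + 30 = 31.
Step 2: q^n = 4^10 = 1048576.
Step 3: Hamming bound ⌊q^n / V_q(n,t)⌋ = ⌊1048576/31⌋ = 33825.
Step 4: Compare |C| = 22145 to 33825: satisfied.
The claimed |C| lies below the Hamming bound.


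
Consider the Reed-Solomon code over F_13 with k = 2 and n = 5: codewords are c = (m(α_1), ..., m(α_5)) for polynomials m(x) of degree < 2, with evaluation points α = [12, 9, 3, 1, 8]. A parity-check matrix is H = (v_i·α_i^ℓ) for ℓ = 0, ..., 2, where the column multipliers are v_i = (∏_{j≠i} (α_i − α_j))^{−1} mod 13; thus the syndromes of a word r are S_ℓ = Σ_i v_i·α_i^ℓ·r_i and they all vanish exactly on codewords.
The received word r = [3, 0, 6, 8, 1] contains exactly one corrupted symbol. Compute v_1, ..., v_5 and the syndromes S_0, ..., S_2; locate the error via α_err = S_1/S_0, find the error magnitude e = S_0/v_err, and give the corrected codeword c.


S = (9, 4, 9), error at position 1, error magnitude e = 6, c = [10, 0, 6, 8, 1].

Step 1: column multipliers v_i = (∏_{j≠i}(α_i − α_j))^{−1} mod 13.
  i = 1 (α = 12): (12−9)(12−3)(12−1)(12−8) = 3·9·11·4 = 1188 ≡ 5, so v_1 = 5^{−1} = 8 (mod 13).
  i = 2 (α = 9): (9−12)(9−3)(9−1)(9−8) = (−3)·6·8·1 = −144 ≡ 12, so v_2 = 12^{−1} = 12 (mod 13).
  i = 3 (α = 3): (3−12)(3−9)(3−1)(3−8) = (−9)·(−6)·2·(−5) = −540 ≡ 6, so v_3 = 6^{−1} = 11 (mod 13).
  i = 4 (α = 1): (1−12)(1−9)(1−3)(1−8) = (−11)·(−8)·(−2)·(−7) = 1232 ≡ 10, so v_4 = 10^{−1} = 4 (mod 13).
  i = 5 (α = 8): (8−12)(8−9)(8−3)(8−1) = (−4)·(−1)·5·7 = 140 ≡ 10, so v_5 = 10^{−1} = 4 (mod 13).
  v = [8, 12, 11, 4, 4].
Step 2: syndromes of r = [3, 0, 6, 8, 1] (all sums mod 13).
  S_0 = Σ v_i r_i = 8·3 + 12·0 + 11·6 + 4·8 + 4·1 = 126 ≡ 9.
  S_1 = Σ v_i α_i r_i = 8·12·3 + 12·9·0 + 11·3·6 + 4·1·8 + 4·8·1 = 550 ≡ 4.
  α_i^2 mod 13 = [1, 3, 9, 1, 12].
  S_2 = Σ v_i α_i^2 r_i = 8·1·3 + 12·3·0 + 11·9·6 + 4·1·8 + 4·12·1 = 698 ≡ 9.
  S = (9, 4, 9) ≠ 0, so r is not a codeword (an error is present).
Step 3: locate the error. For a single error e at position i, S_ℓ = v_i·e·α_i^ℓ, so α_err = S_1/S_0.
  S_0^{−1} = 9^{−1} = 3 (mod 13), so α_err = 4·3 = 12 ≡ 12 = α_1. Error position i = 1.
  Consistency check: S_2/S_1 = 9·10 = 90 ≡ 12 = α_err ✓ (single-error assumption holds).
Step 4: error magnitude e = S_0/v_1 = S_0·∏_{j≠1}(α_1 − α_j) = 9·5 = 45 ≡ 6 (mod 13).
Step 5: correct position 1: c_1 = r_1 − e = 3 − 6 ≡ 10 (mod 13). Hence c = [10, 0, 6, 8, 1].
  Check: interpolating c through the α_i gives m(x) = 9 + 12·x (degree < 2) with m(α_i) = c_i for every i, so c is indeed a codeword.


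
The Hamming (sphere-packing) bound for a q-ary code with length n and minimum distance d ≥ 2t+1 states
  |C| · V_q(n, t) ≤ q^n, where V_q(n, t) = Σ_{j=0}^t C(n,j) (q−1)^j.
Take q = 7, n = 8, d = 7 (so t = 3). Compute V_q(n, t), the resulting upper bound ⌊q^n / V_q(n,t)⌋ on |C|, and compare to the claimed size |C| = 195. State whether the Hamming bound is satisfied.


V_q(n, t) = 13153, q^n = 5764801, Hamming bound = 438, |C| = 195 ≤ bound (satisfied).

Step 1: Compute V_q(n, t) = Σ_{j=0}^3 C(n, j) (q−1)^j.
  j = 0: C(8,0)·(6)^0 = 1·1 = 1.
  j = 1: C(8,1)·(6)^1 = 8·6 = 48.
  j = 2: C(8,2)·(6)^2 = 28·36 = 1008.
  j = 3: C(8,3)·(6)^3 = 56·216 = 12096.
  V_q(n, t) = 1 + 48 + 1008 + 12096 = 13153.
Step 2: q^n = 7^8 = 5764801.
Step 3: Hamming bound ⌊q^n / V_q(n,t)⌋ = ⌊5764801/13153⌋ = 438.
Step 4: Compare |C| = 195 to 438: satisfied.
The claimed |C| lies below the Hamming bound.


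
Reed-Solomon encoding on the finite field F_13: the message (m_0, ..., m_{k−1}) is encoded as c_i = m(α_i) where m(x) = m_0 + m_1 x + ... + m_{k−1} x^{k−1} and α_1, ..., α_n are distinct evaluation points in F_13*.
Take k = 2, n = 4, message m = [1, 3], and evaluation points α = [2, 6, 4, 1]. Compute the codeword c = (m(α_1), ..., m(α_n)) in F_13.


c = [7, 6, 0, 4]

Message polynomial: m(x) = 1 + 3·x (mod 13).
For each evaluation point α_i, compute m(α_i) mod 13:
  α_1 = 2: Horner steps 3 → 7, so m(2) = 7.
  α_2 = 6: Horner steps 3 → 6, so m(6) = 6.
  α_3 = 4: Horner steps 3 → 0, so m(4) = 0.
  α_4 = 1: Horner steps 3 → 4, so m(1) = 4.
Codeword c = [7, 6, 0, 4] ∈ F_13^4.


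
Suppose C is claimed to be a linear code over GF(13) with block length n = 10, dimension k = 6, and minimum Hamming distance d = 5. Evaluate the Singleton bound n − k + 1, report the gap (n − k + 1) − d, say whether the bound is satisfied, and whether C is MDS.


Singleton RHS = n − k + 1 = 5, slack = 0, bound satisfied, MDS.

Singleton bound: d ≤ n − k + 1.
Here n = 10, k = 6, so n − k + 1 = 5.
Given d = 5, check d ≤ 5: YES.
Slack = (n − k + 1) − d = 0.
The code is MDS (slack = 0).
Description: the claimed parameters are [10, 6, 5]_13; such a code would be MDS (meets Singleton bound).


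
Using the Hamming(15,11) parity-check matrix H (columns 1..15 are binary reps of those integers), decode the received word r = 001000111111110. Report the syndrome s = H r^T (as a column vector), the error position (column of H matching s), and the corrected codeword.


s = (1, 0, 1, 1)^T, error position = 11, corrected codeword c = 001000111101110

Compute s = H r^T mod 2 one row at a time:
  s_1 = 1 + 1 + 1 + 1 + 1 + 1 + 1 + 0 = 7 ≡ 1 (mod 2).
  s_2 = 0 + 0 + 0 + 1 + 1 + 1 + 1 + 0 = 4 ≡ 0 (mod 2).
  s_3 = 0 + 1 + 0 + 1 + 1 + 1 + 1 + 0 = 5 ≡ 1 (mod 2).
  s_4 = 0 + 1 + 0 + 1 + 1 + 1 + 1 + 0 = 5 ≡ 1 (mod 2).
s = (1, 0, 1, 1)^T — this equals column 11 of H (binary 1011), so error is at position 11.
Correct: flip bit 11 of r = 001000111111110 to get c = 001000111101110.


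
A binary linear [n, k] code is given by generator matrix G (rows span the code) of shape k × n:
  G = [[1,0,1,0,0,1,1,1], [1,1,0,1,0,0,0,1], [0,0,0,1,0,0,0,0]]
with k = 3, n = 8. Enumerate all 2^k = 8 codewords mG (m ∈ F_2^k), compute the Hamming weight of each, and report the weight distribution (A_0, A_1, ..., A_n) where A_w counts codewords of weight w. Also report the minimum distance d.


Weight distribution: A_0 = 1, A_1 = 1, A_3 = 1, A_4 = 2, A_5 = 2, A_6 = 1. Minimum distance d = 1.

Enumerate all 2^3 = 8 messages m ∈ F_2^3.
For each, compute codeword c = mG in F_2^8, then tally its weight.
  m = 000 → c = 00000000, weight = 0.
  m = 100 → c = 10100111, weight = 5.
  m = 010 → c = 11010001, weight = 4.
  m = 110 → c = 01110110, weight = 5.
  m = 001 → c = 00010000, weight = 1.
  m = 101 → c = 10110111, weight = 6.
  m = 011 → c = 11000001, weight = 3.
  m = 111 → c = 01100110, weight = 4.
Tally weights:
  weight 0: 1 codewords.
  weight 1: 1 codewords.
  weight 3: 1 codewords.
  weight 4: 2 codewords.
  weight 5: 2 codewords.
  weight 6: 1 codewords.
Minimum distance d = smallest w > 0 with A_w > 0 = 1.
Sanity: Σ A_w = 8 = 2^3 = 8 ✓.


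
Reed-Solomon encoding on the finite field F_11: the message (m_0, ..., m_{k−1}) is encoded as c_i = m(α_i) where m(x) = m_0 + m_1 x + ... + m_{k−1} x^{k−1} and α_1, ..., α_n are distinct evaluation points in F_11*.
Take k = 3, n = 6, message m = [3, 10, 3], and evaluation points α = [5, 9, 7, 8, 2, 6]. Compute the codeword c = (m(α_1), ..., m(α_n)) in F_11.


c = [7, 6, 0, 0, 2, 6]

Message polynomial: m(x) = 3 + 10·x + 3·x^2 (mod 11).
For each evaluation point α_i, compute m(α_i) mod 11:
  α_1 = 5: Horner steps 3 → 3 → 7, so m(5) = 7.
  α_2 = 9: Horner steps 3 → 4 → 6, so m(9) = 6.
  α_3 = 7: Horner steps 3 → 9 → 0, so m(7) = 0.
  α_4 = 8: Horner steps 3 → 1 → 0, so m(8) = 0.
  α_5 = 2: Horner steps 3 → 5 → 2, so m(2) = 2.
  α_6 = 6: Horner steps 3 → 6 → 6, so m(6) = 6.
Codeword c = [7, 6, 0, 0, 2, 6] ∈ F_11^6.


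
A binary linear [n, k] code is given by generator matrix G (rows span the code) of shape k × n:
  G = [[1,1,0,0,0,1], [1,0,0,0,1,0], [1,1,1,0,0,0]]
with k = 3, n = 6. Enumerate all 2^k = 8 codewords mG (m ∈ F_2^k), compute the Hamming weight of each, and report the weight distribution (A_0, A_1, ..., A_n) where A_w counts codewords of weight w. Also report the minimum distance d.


Weight distribution: A_0 = 1, A_2 = 2, A_3 = 4, A_4 = 1. Minimum distance d = 2.

Enumerate all 2^3 = 8 messages m ∈ F_2^3.
For each, compute codeword c = mG in F_2^6, then tally its weight.
  m = 000 → c = 000000, weight = 0.
  m = 100 → c = 110001, weight = 3.
  m = 010 → c = 100010, weight = 2.
  m = 110 → c = 010011, weight = 3.
  m = 001 → c = 111000, weight = 3.
  m = 101 → c = 001001, weight = 2.
  m = 011 → c = 011010, weight = 3.
  m = 111 → c = 101011, weight = 4.
Tally weights:
  weight 0: 1 codewords.
  weight 2: 2 codewords.
  weight 3: 4 codewords.
  weight 4: 1 codewords.
Minimum distance d = smallest w > 0 with A_w > 0 = 2.
Sanity: Σ A_w = 8 = 2^3 = 8 ✓.


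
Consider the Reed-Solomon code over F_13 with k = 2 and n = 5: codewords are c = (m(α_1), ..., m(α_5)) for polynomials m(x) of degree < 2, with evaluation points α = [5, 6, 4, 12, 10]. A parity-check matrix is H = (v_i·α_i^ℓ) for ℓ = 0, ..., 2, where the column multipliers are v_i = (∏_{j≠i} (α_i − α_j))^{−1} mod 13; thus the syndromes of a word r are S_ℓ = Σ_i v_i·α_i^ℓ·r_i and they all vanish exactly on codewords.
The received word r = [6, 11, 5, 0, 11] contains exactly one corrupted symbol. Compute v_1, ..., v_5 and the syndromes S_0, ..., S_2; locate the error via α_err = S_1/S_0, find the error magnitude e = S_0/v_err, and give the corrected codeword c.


S = (12, 7, 3), error at position 2, error magnitude e = 4, c = [6, 7, 5, 0, 11].

Step 1: column multipliers v_i = (∏_{j≠i}(α_i − α_j))^{−1} mod 13.
  i = 1 (α = 5): (5−6)(5−4)(5−12)(5−10) = (−1)·1·(−7)·(−5) = −35 ≡ 4, so v_1 = 4^{−1} = 10 (mod 13).
  i = 2 (α = 6): (6−5)(6−4)(6−12)(6−10) = 1·2·(−6)·(−4) = 48 ≡ 9, so v_2 = 9^{−1} = 3 (mod 13).
  i = 3 (α = 4): (4−5)(4−6)(4−12)(4−10) = (−1)·(−2)·(−8)·(−6) = 96 ≡ 5, so v_3 = 5^{−1} = 8 (mod 13).
  i = 4 (α = 12): (12−5)(12−6)(12−4)(12−10) = 7·6·8·2 = 672 ≡ 9, so v_4 = 9^{−1} = 3 (mod 13).
  i = 5 (α = 10): (10−5)(10−6)(10−4)(10−12) = 5·4·6·(−2) = −240 ≡ 7, so v_5 = 7^{−1} = 2 (mod 13).
  v = [10, 3, 8, 3, 2].
Step 2: syndromes of r = [6, 11, 5, 0, 11] (all sums mod 13).
  S_0 = Σ v_i r_i = 10·6 + 3·11 + 8·5 + 3·0 + 2·11 = 155 ≡ 12.
  S_1 = Σ v_i α_i r_i = 10·5·6 + 3·6·11 + 8·4·5 + 3·12·0 + 2·10·11 = 878 ≡ 7.
  α_i^2 mod 13 = [12, 10, 3, 1, 9].
  S_2 = Σ v_i α_i^2 r_i = 10·12·6 + 3·10·11 + 8·3·5 + 3·1·0 + 2·9·11 = 1368 ≡ 3.
  S = (12, 7, 3) ≠ 0, so r is not a codeword (an error is present).
Step 3: locate the error. For a single error e at position i, S_ℓ = v_i·e·α_i^ℓ, so α_err = S_1/S_0.
  S_0^{−1} = 12^{−1} = 12 (mod 13), so α_err = 7·12 = 84 ≡ 6 = α_2. Error position i = 2.
  Consistency check: S_2/S_1 = 3·2 = 6 ≡ 6 = α_err ✓ (single-error assumption holds).
Step 4: error magnitude e = S_0/v_2 = S_0·∏_{j≠2}(α_2 − α_j) = 12·9 = 108 ≡ 4 (mod 13).
Step 5: correct position 2: c_2 = r_2 − e = 11 − 4 ≡ 7 (mod 13). Hence c = [6, 7, 5, 0, 11].
  Check: interpolating c through the α_i gives m(x) = 1 + 1·x (degree < 2) with m(α_i) = c_i for every i, so c is indeed a codeword.


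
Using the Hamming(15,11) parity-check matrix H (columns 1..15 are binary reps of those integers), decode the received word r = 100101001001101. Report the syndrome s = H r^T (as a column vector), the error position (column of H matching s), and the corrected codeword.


s = (0, 1, 0, 0)^T, error position = 4, corrected codeword c = 100001001001101

Compute s = H r^T mod 2 one row at a time:
  s_1 = 0 + 1 + 0 + 0 + 1 + 1 + 0 + 1 = 4 ≡ 0 (mod 2).
  s_2 = 1 + 0 + 1 + 0 + 1 + 1 + 0 + 1 = 5 ≡ 1 (mod 2).
  s_3 = 0 + 0 + 1 + 0 + 0 + 0 + 0 + 1 = 2 ≡ 0 (mod 2).
  s_4 = 1 + 0 + 0 + 0 + 1 + 0 + 1 + 1 = 4 ≡ 0 (mod 2).
s = (0, 1, 0, 0)^T — this equals column 4 of H (binary 0100), so error is at position 4.
Correct: flip bit 4 of r = 100101001001101 to get c = 100001001001101.


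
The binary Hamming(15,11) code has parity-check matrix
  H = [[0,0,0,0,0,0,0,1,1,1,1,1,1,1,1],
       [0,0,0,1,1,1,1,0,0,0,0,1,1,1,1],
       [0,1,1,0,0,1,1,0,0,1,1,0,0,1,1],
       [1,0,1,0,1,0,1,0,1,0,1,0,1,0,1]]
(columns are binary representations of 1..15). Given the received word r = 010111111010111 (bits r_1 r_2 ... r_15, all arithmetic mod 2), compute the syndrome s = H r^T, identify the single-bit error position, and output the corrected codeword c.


s = (0, 1, 0, 0)^T, error position = 4, corrected codeword c = 010011111010111

Compute s = H r^T mod 2 one row at a time:
  s_1 = 1 + 1 + 0 + 1 + 0 + 1 + 1 + 1 = 6 ≡ 0 (mod 2).
  s_2 = 1 + 1 + 1 + 1 + 0 + 1 + 1 + 1 = 7 ≡ 1 (mod 2).
  s_3 = 1 + 0 + 1 + 1 + 0 + 1 + 1 + 1 = 6 ≡ 0 (mod 2).
  s_4 = 0 + 0 + 1 + 1 + 1 + 1 + 1 + 1 = 6 ≡ 0 (mod 2).
s = (0, 1, 0, 0)^T — this equals column 4 of H (binary 0100), so error is at position 4.
Correct: flip bit 4 of r = 010111111010111 to get c = 010011111010111.


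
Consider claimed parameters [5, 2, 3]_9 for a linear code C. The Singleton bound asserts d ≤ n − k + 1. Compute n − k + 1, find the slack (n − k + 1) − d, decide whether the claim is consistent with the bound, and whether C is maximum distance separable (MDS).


Singleton RHS = n − k + 1 = 4, slack = 1, bound satisfied, not MDS.

Singleton bound: d ≤ n − k + 1.
Here n = 5, k = 2, so n − k + 1 = 4.
Given d = 3, check d ≤ 4: YES.
Slack = (n − k + 1) − d = 1.
The code is NOT MDS (slack = 1 > 0).
Description: the claimed parameters are [5, 2, 3]_9; such a code would be non-MDS.


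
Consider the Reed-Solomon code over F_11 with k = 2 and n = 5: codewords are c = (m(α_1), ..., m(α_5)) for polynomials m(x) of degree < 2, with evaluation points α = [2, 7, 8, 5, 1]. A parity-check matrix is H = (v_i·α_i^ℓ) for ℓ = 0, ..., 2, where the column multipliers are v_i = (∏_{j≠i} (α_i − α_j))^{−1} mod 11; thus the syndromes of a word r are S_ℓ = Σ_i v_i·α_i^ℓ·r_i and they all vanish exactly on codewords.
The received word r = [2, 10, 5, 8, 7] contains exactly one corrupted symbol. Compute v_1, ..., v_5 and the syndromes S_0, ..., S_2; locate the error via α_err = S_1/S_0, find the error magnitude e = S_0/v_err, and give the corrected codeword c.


S = (9, 1, 5), error at position 4, error magnitude e = 10, c = [2, 10, 5, 9, 7].

Step 1: column multipliers v_i = (∏_{j≠i}(α_i − α_j))^{−1} mod 11.
  i = 1 (α = 2): (2−7)(2−8)(2−5)(2−1) = (−5)·(−6)·(−3)·1 = −90 ≡ 9, so v_1 = 9^{−1} = 5 (mod 11).
  i = 2 (α = 7): (7−2)(7−8)(7−5)(7−1) = 5·(−1)·2·6 = −60 ≡ 6, so v_2 = 6^{−1} = 2 (mod 11).
  i = 3 (α = 8): (8−2)(8−7)(8−5)(8−1) = 6·1·3·7 = 126 ≡ 5, so v_3 = 5^{−1} = 9 (mod 11).
  i = 4 (α = 5): (5−2)(5−7)(5−8)(5−1) = 3·(−2)·(−3)·4 = 72 ≡ 6, so v_4 = 6^{−1} = 2 (mod 11).
  i = 5 (α = 1): (1−2)(1−7)(1−8)(1−5) = (−1)·(−6)·(−7)·(−4) = 168 ≡ 3, so v_5 = 3^{−1} = 4 (mod 11).
  v = [5, 2, 9, 2, 4].
Step 2: syndromes of r = [2, 10, 5, 8, 7] (all sums mod 11).
  S_0 = Σ v_i r_i = 5·2 + 2·10 + 9·5 + 2·8 + 4·7 = 119 ≡ 9.
  S_1 = Σ v_i α_i r_i = 5·2·2 + 2·7·10 + 9·8·5 + 2·5·8 + 4·1·7 = 628 ≡ 1.
  α_i^2 mod 11 = [4, 5, 9, 3, 1].
  S_2 = Σ v_i α_i^2 r_i = 5·4·2 + 2·5·10 + 9·9·5 + 2·3·8 + 4·1·7 = 621 ≡ 5.
  S = (9, 1, 5) ≠ 0, so r is not a codeword (an error is present).
Step 3: locate the error. For a single error e at position i, S_ℓ = v_i·e·α_i^ℓ, so α_err = S_1/S_0.
  S_0^{−1} = 9^{−1} = 5 (mod 11), so α_err = 1·5 = 5 ≡ 5 = α_4. Error position i = 4.
  Consistency check: S_2/S_1 = 5·1 = 5 ≡ 5 = α_err ✓ (single-error assumption holds).
Step 4: error magnitude e = S_0/v_4 = S_0·∏_{j≠4}(α_4 − α_j) = 9·6 = 54 ≡ 10 (mod 11).
Step 5: correct position 4: c_4 = r_4 − e = 8 − 10 ≡ 9 (mod 11). Hence c = [2, 10, 5, 9, 7].
  Check: interpolating c through the α_i gives m(x) = 1 + 6·x (degree < 2) with m(α_i) = c_i for every i, so c is indeed a codeword.


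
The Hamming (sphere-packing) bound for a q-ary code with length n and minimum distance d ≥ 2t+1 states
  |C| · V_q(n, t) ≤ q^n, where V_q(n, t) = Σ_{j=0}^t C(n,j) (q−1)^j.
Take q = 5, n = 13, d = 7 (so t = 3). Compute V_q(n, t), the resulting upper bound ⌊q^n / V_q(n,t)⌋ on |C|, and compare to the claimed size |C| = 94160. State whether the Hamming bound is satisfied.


V_q(n, t) = 19605, q^n = 1220703125, Hamming bound = 62264, |C| = 94160 > bound (violated).

Step 1: Compute V_q(n, t) = Σ_{j=0}^3 C(n, j) (q−1)^j.
  j = 0: C(13,0)·(4)^0 = 1·1 = 1.
  j = 1: C(13,1)·(4)^1 = 13·4 = 52.
  j = 2: C(13,2)·(4)^2 = 78·16 = 1248.
  j = 3: C(13,3)·(4)^3 = 286·64 = 18304.
  V_q(n, t) = 1 + 52 + 1248 + 18304 = 19605.
Step 2: q^n = 5^13 = 1220703125.
Step 3: Hamming bound ⌊q^n / V_q(n,t)⌋ = ⌊1220703125/19605⌋ = 62264.
Step 4: Compare |C| = 94160 to 62264: violated.
The claimed |C| lies above the Hamming bound, so no 5-ary code of length 13 with d ≥ 7 can have 94160 codewords.


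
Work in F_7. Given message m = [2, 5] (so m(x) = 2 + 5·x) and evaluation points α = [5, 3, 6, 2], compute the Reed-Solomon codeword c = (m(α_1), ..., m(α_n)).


c = [6, 3, 4, 5]

Message polynomial: m(x) = 2 + 5·x (mod 7).
For each evaluation point α_i, compute m(α_i) mod 7:
  α_1 = 5: Horner steps 5 → 6, so m(5) = 6.
  α_2 = 3: Horner steps 5 → 3, so m(3) = 3.
  α_3 = 6: Horner steps 5 → 4, so m(6) = 4.
  α_4 = 2: Horner steps 5 → 5, so m(2) = 5.
Codeword c = [6, 3, 4, 5] ∈ F_7^4.


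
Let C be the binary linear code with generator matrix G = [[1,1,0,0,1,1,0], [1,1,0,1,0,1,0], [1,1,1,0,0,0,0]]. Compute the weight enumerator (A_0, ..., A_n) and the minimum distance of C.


Weight distribution: A_0 = 1, A_2 = 1, A_3 = 3, A_4 = 2, A_5 = 1. Minimum distance d = 2.

Enumerate all 2^3 = 8 messages m ∈ F_2^3.
For each, compute codeword c = mG in F_2^7, then tally its weight.
  m = 000 → c = 0000000, weight = 0.
  m = 100 → c = 1100110, weight = 4.
  m = 010 → c = 1101010, weight = 4.
  m = 110 → c = 0001100, weight = 2.
  m = 001 → c = 1110000, weight = 3.
  m = 101 → c = 0010110, weight = 3.
  m = 011 → c = 0011010, weight = 3.
  m = 111 → c = 1111100, weight = 5.
Tally weights:
  weight 0: 1 codewords.
  weight 2: 1 codewords.
  weight 3: 3 codewords.
  weight 4: 2 codewords.
  weight 5: 1 codewords.
Minimum distance d = smallest w > 0 with A_w > 0 = 2.
Sanity: Σ A_w = 8 = 2^3 = 8 ✓.


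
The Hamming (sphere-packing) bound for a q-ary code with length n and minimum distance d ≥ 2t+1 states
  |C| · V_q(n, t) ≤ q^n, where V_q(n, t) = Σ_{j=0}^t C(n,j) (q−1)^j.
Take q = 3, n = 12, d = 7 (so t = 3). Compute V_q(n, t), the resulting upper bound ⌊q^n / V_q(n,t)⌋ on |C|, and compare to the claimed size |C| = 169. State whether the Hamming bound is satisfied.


V_q(n, t) = 2049, q^n = 531441, Hamming bound = 259, |C| = 169 ≤ bound (satisfied).

Step 1: Compute V_q(n, t) = Σ_{j=0}^3 C(n, j) (q−1)^j.
  j = 0: C(12,0)·(2)^0 = 1·1 = 1.
  j = 1: C(12,1)·(2)^1 = 12·2 = 24.
  j = 2: C(12,2)·(2)^2 = 66·4 = 264.
  j = 3: C(12,3)·(2)^3 = 220·8 = 1760.
  V_q(n, t) = 1 + 24 + 264 + 1760 = 2049.
Step 2: q^n = 3^12 = 531441.
Step 3: Hamming bound ⌊q^n / V_q(n,t)⌋ = ⌊531441/2049⌋ = 259.
Step 4: Compare |C| = 169 to 259: satisfied.
The claimed |C| lies below the Hamming bound.


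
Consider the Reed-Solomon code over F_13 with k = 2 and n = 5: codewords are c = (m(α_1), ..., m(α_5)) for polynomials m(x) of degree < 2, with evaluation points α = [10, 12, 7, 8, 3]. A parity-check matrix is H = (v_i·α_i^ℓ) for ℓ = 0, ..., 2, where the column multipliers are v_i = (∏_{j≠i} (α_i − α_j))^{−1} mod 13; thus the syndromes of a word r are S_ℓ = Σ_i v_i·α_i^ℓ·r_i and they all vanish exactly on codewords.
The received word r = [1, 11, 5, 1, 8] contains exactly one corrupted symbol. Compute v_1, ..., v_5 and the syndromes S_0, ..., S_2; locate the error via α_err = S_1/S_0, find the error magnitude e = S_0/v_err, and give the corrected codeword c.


S = (3, 4, 1), error at position 1, error magnitude e = 8, c = [6, 11, 5, 1, 8].

Step 1: column multipliers v_i = (∏_{j≠i}(α_i − α_j))^{−1} mod 13.
  i = 1 (α = 10): (10−12)(10−7)(10−8)(10−3) = (−2)·3·2·7 = −84 ≡ 7, so v_1 = 7^{−1} = 2 (mod 13).
  i = 2 (α = 12): (12−10)(12−7)(12−8)(12−3) = 2·5·4·9 = 360 ≡ 9, so v_2 = 9^{−1} = 3 (mod 13).
  i = 3 (α = 7): (7−10)(7−12)(7−8)(7−3) = (−3)·(−5)·(−1)·4 = −60 ≡ 5, so v_3 = 5^{−1} = 8 (mod 13).
  i = 4 (α = 8): (8−10)(8−12)(8−7)(8−3) = (−2)·(−4)·1·5 = 40 ≡ 1, so v_4 = 1^{−1} = 1 (mod 13).
  i = 5 (α = 3): (3−10)(3−12)(3−7)(3−8) = (−7)·(−9)·(−4)·(−5) = 1260 ≡ 12, so v_5 = 12^{−1} = 12 (mod 13).
  v = [2, 3, 8, 1, 12].
Step 2: syndromes of r = [1, 11, 5, 1, 8] (all sums mod 13).
  S_0 = Σ v_i r_i = 2·1 + 3·11 + 8·5 + 1·1 + 12·8 = 172 ≡ 3.
  S_1 = Σ v_i α_i r_i = 2·10·1 + 3·12·11 + 8·7·5 + 1·8·1 + 12·3·8 = 992 ≡ 4.
  α_i^2 mod 13 = [9, 1, 10, 12, 9].
  S_2 = Σ v_i α_i^2 r_i = 2·9·1 + 3·1·11 + 8·10·5 + 1·12·1 + 12·9·8 = 1327 ≡ 1.
  S = (3, 4, 1) ≠ 0, so r is not a codeword (an error is present).
Step 3: locate the error. For a single error e at position i, S_ℓ = v_i·e·α_i^ℓ, so α_err = S_1/S_0.
  S_0^{−1} = 3^{−1} = 9 (mod 13), so α_err = 4·9 = 36 ≡ 10 = α_1. Error position i = 1.
  Consistency check: S_2/S_1 = 1·10 = 10 ≡ 10 = α_err ✓ (single-error assumption holds).
Step 4: error magnitude e = S_0/v_1 = S_0·∏_{j≠1}(α_1 − α_j) = 3·7 = 21 ≡ 8 (mod 13).
Step 5: correct position 1: c_1 = r_1 − e = 1 − 8 ≡ 6 (mod 13). Hence c = [6, 11, 5, 1, 8].
  Check: interpolating c through the α_i gives m(x) = 7 + 9·x (degree < 2) with m(α_i) = c_i for every i, so c is indeed a codeword.


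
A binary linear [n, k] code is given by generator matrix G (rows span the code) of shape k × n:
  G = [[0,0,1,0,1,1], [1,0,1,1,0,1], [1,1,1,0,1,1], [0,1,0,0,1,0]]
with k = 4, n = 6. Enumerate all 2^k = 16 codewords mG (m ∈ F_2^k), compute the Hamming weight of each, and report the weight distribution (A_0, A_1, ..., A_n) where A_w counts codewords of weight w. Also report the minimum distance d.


Weight distribution: A_0 = 1, A_1 = 1, A_2 = 3, A_3 = 6, A_4 = 3, A_5 = 1, A_6 = 1. Minimum distance d = 1.

Enumerate all 2^4 = 16 messages m ∈ F_2^4.
For each, compute codeword c = mG in F_2^6, then tally its weight.
  m = 0000 → c = 000000, weight = 0.
  m = 1000 → c = 001011, weight = 3.
  m = 0100 → c = 101101, weight = 4.
  m = 1100 → c = 100110, weight = 3.
  m = 0010 → c = 111011, weight = 5.
  m = 1010 → c = 110000, weight = 2.
  m = 0110 → c = 010110, weight = 3.
  m = 1110 → c = 011101, weight = 4.
  m = 0001 → c = 010010, weight = 2.
  m = 1001 → c = 011001, weight = 3.
  m = 0101 → c = 111111, weight = 6.
  m = 1101 → c = 110100, weight = 3.
  m = 0011 → c = 101001, weight = 3.
  m = 1011 → c = 100010, weight = 2.
  m = 0111 → c = 000100, weight = 1.
  m = 1111 → c = 001111, weight = 4.
Tally weights:
  weight 0: 1 codewords.
  weight 1: 1 codewords.
  weight 2: 3 codewords.
  weight 3: 6 codewords.
  weight 4: 3 codewords.
  weight 5: 1 codewords.
  weight 6: 1 codewords.
Minimum distance d = smallest w > 0 with A_w > 0 = 1.
Sanity: Σ A_w = 16 = 2^4 = 16 ✓.


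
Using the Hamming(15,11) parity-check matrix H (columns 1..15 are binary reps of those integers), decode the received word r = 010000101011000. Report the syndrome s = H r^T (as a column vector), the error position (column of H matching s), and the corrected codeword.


s = (1, 0, 1, 1)^T, error position = 11, corrected codeword c = 010000101001000

Compute s = H r^T mod 2 one row at a time:
  s_1 = 0 + 1 + 0 + 1 + 1 + 0 + 0 + 0 = 3 ≡ 1 (mod 2).
  s_2 = 0 + 0 + 0 + 1 + 1 + 0 + 0 + 0 = 2 ≡ 0 (mod 2).
  s_3 = 1 + 0 + 0 + 1 + 0 + 1 + 0 + 0 = 3 ≡ 1 (mod 2).
  s_4 = 0 + 0 + 0 + 1 + 1 + 1 + 0 + 0 = 3 ≡ 1 (mod 2).
s = (1, 0, 1, 1)^T — this equals column 11 of H (binary 1011), so error is at position 11.
Correct: flip bit 11 of r = 010000101011000 to get c = 010000101001000.


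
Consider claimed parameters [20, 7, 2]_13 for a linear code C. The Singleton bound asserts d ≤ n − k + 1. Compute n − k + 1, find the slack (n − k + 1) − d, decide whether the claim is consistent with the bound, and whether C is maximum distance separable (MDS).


Singleton RHS = n − k + 1 = 14, slack = 12, bound satisfied, not MDS.

Singleton bound: d ≤ n − k + 1.
Here n = 20, k = 7, so n − k + 1 = 14.
Given d = 2, check d ≤ 14: YES.
Slack = (n − k + 1) − d = 12.
The code is NOT MDS (slack = 12 > 0).
Description: the claimed parameters are [20, 7, 2]_13; such a code would be non-MDS.


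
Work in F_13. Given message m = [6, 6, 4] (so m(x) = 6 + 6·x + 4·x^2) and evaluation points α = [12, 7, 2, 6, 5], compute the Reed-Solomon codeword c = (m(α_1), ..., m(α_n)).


c = [4, 10, 8, 4, 6]

Message polynomial: m(x) = 6 + 6·x + 4·x^2 (mod 13).
For each evaluation point α_i, compute m(α_i) mod 13:
  α_1 = 12: Horner steps 4 → 2 → 4, so m(12) = 4.
  α_2 = 7: Horner steps 4 → 8 → 10, so m(7) = 10.
  α_3 = 2: Horner steps 4 → 1 → 8, so m(2) = 8.
  α_4 = 6: Horner steps 4 → 4 → 4, so m(6) = 4.
  α_5 = 5: Horner steps 4 → 0 → 6, so m(5) = 6.
Codeword c = [4, 10, 8, 4, 6] ∈ F_13^5.


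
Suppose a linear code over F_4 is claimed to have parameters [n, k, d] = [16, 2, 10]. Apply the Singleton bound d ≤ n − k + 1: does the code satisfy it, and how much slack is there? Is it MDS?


Singleton RHS = n − k + 1 = 15, slack = 5, bound satisfied, not MDS.

Singleton bound: d ≤ n − k + 1.
Here n = 16, k = 2, so n − k + 1 = 15.
Given d = 10, check d ≤ 15: YES.
Slack = (n − k + 1) − d = 5.
The code is NOT MDS (slack = 5 > 0).
Description: the claimed parameters are [16, 2, 10]_4; such a code would be non-MDS.


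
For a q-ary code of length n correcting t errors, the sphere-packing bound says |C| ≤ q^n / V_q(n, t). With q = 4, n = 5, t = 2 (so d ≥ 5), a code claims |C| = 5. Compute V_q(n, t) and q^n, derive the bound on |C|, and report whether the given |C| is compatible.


V_q(n, t) = 106, q^n = 1024, Hamming bound = 9, |C| = 5 ≤ bound (satisfied).

Step 1: Compute V_q(n, t) = Σ_{j=0}^2 C(n, j) (q−1)^j.
  j = 0: C(5,0)·(3)^0 = 1·1 = 1.
  j = 1: C(5,1)·(3)^1 = 5·3 = 15.
  j = 2: C(5,2)·(3)^2 = 10·9 = 90.
  V_q(n, t) = 1 + 15 + 90 = 106.
Step 2: q^n = 4^5 = 1024.
Step 3: Hamming bound ⌊q^n / V_q(n,t)⌋ = ⌊1024/106⌋ = 9.
Step 4: Compare |C| = 5 to 9: satisfied.
The claimed |C| lies below the Hamming bound.


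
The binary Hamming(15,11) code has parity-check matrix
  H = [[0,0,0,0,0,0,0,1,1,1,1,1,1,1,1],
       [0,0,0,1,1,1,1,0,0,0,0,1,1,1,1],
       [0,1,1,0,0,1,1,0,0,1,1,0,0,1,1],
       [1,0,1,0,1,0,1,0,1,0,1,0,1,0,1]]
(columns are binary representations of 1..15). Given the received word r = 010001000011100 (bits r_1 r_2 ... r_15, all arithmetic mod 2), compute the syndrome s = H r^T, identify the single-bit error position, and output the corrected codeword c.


s = (1, 1, 1, 0)^T, error position = 14, corrected codeword c = 010001000011110

Compute s = H r^T mod 2 one row at a time:
  s_1 = 0 + 0 + 0 + 1 + 1 + 1 + 0 + 0 = 3 ≡ 1 (mod 2).
  s_2 = 0 + 0 + 1 + 0 + 1 + 1 + 0 + 0 = 3 ≡ 1 (mod 2).
  s_3 = 1 + 0 + 1 + 0 + 0 + 1 + 0 + 0 = 3 ≡ 1 (mod 2).
  s_4 = 0 + 0 + 0 + 0 + 0 + 1 + 1 + 0 = 2 ≡ 0 (mod 2).
s = (1, 1, 1, 0)^T — this equals column 14 of H (binary 1110), so error is at position 14.
Correct: flip bit 14 of r = 010001000011100 to get c = 010001000011110.


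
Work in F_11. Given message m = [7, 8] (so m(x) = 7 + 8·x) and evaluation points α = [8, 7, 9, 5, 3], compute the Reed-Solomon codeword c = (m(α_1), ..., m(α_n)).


c = [5, 8, 2, 3, 9]

Message polynomial: m(x) = 7 + 8·x (mod 11).
For each evaluation point α_i, compute m(α_i) mod 11:
  α_1 = 8: Horner steps 8 → 5, so m(8) = 5.
  α_2 = 7: Horner steps 8 → 8, so m(7) = 8.
  α_3 = 9: Horner steps 8 → 2, so m(9) = 2.
  α_4 = 5: Horner steps 8 → 3, so m(5) = 3.
  α_5 = 3: Horner steps 8 → 9, so m(3) = 9.
Codeword c = [5, 8, 2, 3, 9] ∈ F_11^5.


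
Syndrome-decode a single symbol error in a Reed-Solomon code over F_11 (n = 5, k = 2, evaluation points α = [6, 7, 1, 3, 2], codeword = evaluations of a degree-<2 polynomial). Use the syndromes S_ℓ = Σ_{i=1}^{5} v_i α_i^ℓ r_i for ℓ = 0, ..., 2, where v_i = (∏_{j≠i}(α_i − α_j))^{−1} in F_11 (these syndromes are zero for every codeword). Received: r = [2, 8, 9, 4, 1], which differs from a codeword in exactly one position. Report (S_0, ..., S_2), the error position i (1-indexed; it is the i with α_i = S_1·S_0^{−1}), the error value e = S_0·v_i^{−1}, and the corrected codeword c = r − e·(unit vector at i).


S = (8, 1, 7), error at position 2, error magnitude e = 3, c = [2, 5, 9, 4, 1].

Step 1: column multipliers v_i = (∏_{j≠i}(α_i − α_j))^{−1} mod 11.
  i = 1 (α = 6): (6−7)(6−1)(6−3)(6−2) = (−1)·5·3·4 = −60 ≡ 6, so v_1 = 6^{−1} = 2 (mod 11).
  i = 2 (α = 7): (7−6)(7−1)(7−3)(7−2) = 1·6·4·5 = 120 ≡ 10, so v_2 = 10^{−1} = 10 (mod 11).
  i = 3 (α = 1): (1−6)(1−7)(1−3)(1−2) = (−5)·(−6)·(−2)·(−1) = 60 ≡ 5, so v_3 = 5^{−1} = 9 (mod 11).
  i = 4 (α = 3): (3−6)(3−7)(3−1)(3−2) = (−3)·(−4)·2·1 = 24 ≡ 2, so v_4 = 2^{−1} = 6 (mod 11).
  i = 5 (α = 2): (2−6)(2−7)(2−1)(2−3) = (−4)·(−5)·1·(−1) = −20 ≡ 2, so v_5 = 2^{−1} = 6 (mod 11).
  v = [2, 10, 9, 6, 6].
Step 2: syndromes of r = [2, 8, 9, 4, 1] (all sums mod 11).
  S_0 = Σ v_i r_i = 2·2 + 10·8 + 9·9 + 6·4 + 6·1 = 195 ≡ 8.
  S_1 = Σ v_i α_i r_i = 2·6·2 + 10·7·8 + 9·1·9 + 6·3·4 + 6·2·1 = 749 ≡ 1.
  α_i^2 mod 11 = [3, 5, 1, 9, 4].
  S_2 = Σ v_i α_i^2 r_i = 2·3·2 + 10·5·8 + 9·1·9 + 6·9·4 + 6·4·1 = 733 ≡ 7.
  S = (8, 1, 7) ≠ 0, so r is not a codeword (an error is present).
Step 3: locate the error. For a single error e at position i, S_ℓ = v_i·e·α_i^ℓ, so α_err = S_1/S_0.
  S_0^{−1} = 8^{−1} = 7 (mod 11), so α_err = 1·7 = 7 ≡ 7 = α_2. Error position i = 2.
  Consistency check: S_2/S_1 = 7·1 = 7 ≡ 7 = α_err ✓ (single-error assumption holds).
Step 4: error magnitude e = S_0/v_2 = S_0·∏_{j≠2}(α_2 − α_j) = 8·10 = 80 ≡ 3 (mod 11).
Step 5: correct position 2: c_2 = r_2 − e = 8 − 3 ≡ 5 (mod 11). Hence c = [2, 5, 9, 4, 1].
  Check: interpolating c through the α_i gives m(x) = 6 + 3·x (degree < 2) with m(α_i) = c_i for every i, so c is indeed a codeword.
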